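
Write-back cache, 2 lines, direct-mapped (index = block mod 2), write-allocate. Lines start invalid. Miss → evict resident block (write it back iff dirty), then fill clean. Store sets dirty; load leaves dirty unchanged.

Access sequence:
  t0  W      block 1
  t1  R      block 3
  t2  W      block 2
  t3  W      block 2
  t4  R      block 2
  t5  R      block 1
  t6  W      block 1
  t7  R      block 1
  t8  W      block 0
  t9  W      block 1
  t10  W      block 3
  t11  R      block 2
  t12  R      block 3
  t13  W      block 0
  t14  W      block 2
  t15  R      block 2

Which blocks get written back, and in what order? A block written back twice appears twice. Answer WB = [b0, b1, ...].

0: W B1 → L1 miss [D]
1: R B3 → L1 miss wb→B1 [-]
2: W B2 → L0 miss [D]
3: W B2 → L0 hit [D]
4: R B2 → L0 hit [D]
5: R B1 → L1 miss [-]
6: W B1 → L1 hit [D]
7: R B1 → L1 hit [D]
8: W B0 → L0 miss wb→B2 [D]
9: W B1 → L1 hit [D]
10: W B3 → L1 miss wb→B1 [D]
11: R B2 → L0 miss wb→B0 [-]
12: R B3 → L1 hit [D]
13: W B0 → L0 miss [D]
14: W B2 → L0 miss wb→B0 [D]
15: R B2 → L0 hit [D]

WB = [1, 2, 1, 0, 0]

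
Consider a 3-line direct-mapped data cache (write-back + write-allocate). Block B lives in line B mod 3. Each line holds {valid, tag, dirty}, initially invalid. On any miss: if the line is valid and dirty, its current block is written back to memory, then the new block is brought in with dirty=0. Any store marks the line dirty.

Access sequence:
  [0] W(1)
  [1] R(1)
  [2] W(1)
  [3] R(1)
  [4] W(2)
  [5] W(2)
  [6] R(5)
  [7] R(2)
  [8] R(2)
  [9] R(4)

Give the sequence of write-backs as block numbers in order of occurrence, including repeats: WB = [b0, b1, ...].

0: W B1 → L1 miss [D]
1: R B1 → L1 hit [D]
2: W B1 → L1 hit [D]
3: R B1 → L1 hit [D]
4: W B2 → L2 miss [D]
5: W B2 → L2 hit [D]
6: R B5 → L2 miss wb→B2 [-]
7: R B2 → L2 miss [-]
8: R B2 → L2 hit [-]
9: R B4 → L1 miss wb→B1 [-]

WB = [2, 1]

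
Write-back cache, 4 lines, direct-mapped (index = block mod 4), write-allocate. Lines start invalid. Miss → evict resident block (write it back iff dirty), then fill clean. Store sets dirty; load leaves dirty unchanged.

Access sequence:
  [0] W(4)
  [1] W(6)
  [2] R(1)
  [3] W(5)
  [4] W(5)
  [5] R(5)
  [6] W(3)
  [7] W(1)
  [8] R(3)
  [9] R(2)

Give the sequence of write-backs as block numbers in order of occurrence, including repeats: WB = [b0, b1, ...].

WB = [5, 6]

  0 | W B4 → L0 miss [D]
  1 | W B6 → L2 miss [D]
  2 | R B1 → L1 miss [-]
  3 | W B5 → L1 miss [D]
  4 | W B5 → L1 hit [D]
  5 | R B5 → L1 hit [D]
  6 | W B3 → L3 miss [D]
  7 | W B1 → L1 miss wb→B5 [D]
  8 | R B3 → L3 hit [D]
  9 | R B2 → L2 miss wb→B6 [-]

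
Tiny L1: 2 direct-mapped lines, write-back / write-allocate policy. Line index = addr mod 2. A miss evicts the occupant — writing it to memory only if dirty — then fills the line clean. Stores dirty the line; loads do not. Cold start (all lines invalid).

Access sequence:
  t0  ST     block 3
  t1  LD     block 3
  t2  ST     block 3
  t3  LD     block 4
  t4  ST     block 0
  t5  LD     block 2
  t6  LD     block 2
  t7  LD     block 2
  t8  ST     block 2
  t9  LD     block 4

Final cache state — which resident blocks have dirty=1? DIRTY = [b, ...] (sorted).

DIRTY = [3]

  0 | W B3 → L1 miss [D]
  1 | R B3 → L1 hit [D]
  2 | W B3 → L1 hit [D]
  3 | R B4 → L0 miss [-]
  4 | W B0 → L0 miss [D]
  5 | R B2 → L0 miss wb→B0 [-]
  6 | R B2 → L0 hit [-]
  7 | R B2 → L0 hit [-]
  8 | W B2 → L0 hit [D]
  9 | R B4 → L0 miss wb→B2 [-]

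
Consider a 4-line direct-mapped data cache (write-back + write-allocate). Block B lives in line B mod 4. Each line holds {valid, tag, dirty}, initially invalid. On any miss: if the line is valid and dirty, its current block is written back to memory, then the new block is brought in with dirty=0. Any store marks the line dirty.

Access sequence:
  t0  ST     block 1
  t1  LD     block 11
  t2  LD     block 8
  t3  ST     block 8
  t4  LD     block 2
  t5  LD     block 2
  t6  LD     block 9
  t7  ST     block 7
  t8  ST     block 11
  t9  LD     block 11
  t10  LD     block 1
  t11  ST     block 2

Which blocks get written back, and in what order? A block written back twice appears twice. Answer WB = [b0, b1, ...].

WB = [1, 7]

0: W B1 -> L1 miss  d=D]
1: R B11 -> L3 miss  d=-]
2: R B8 -> L0 miss  d=-]
3: W B8 -> L0 hit  d=D]
4: R B2 -> L2 miss  d=-]
5: R B2 -> L2 hit  d=-]
6: R B9 -> L1 miss wb->B1  d=-]
7: W B7 -> L3 miss  d=D]
8: W B11 -> L3 miss wb->B7  d=D]
9: R B11 -> L3 hit  d=D]
10: R B1 -> L1 miss  d=-]
11: W B2 -> L2 hit  d=D]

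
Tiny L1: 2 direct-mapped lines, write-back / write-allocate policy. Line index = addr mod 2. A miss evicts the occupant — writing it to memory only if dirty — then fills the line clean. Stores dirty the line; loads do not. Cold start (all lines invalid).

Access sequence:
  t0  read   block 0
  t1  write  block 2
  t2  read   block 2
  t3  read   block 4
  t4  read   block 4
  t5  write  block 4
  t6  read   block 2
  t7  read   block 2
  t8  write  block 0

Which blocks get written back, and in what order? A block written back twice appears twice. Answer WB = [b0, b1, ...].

WB = [2, 4]

  0 | R B0 → L0 miss [-]
  1 | W B2 → L0 miss [D]
  2 | R B2 → L0 hit [D]
  3 | R B4 → L0 miss wb→B2 [-]
  4 | R B4 → L0 hit [-]
  5 | W B4 → L0 hit [D]
  6 | R B2 → L0 miss wb→B4 [-]
  7 | R B2 → L0 hit [-]
  8 | W B0 → L0 miss [D]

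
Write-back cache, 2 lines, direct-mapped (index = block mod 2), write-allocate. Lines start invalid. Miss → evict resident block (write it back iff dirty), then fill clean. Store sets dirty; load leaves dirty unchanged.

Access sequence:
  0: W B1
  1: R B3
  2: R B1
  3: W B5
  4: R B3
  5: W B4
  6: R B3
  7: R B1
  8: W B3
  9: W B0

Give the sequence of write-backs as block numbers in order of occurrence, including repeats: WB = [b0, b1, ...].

WB = [1, 5, 4]

0: W B1 -> L1 miss  d=D]
1: R B3 -> L1 miss wb->B1  d=-]
2: R B1 -> L1 miss  d=-]
3: W B5 -> L1 miss  d=D]
4: R B3 -> L1 miss wb->B5  d=-]
5: W B4 -> L0 miss  d=D]
6: R B3 -> L1 hit  d=-]
7: R B1 -> L1 miss  d=-]
8: W B3 -> L1 miss  d=D]
9: W B0 -> L0 miss wb->B4  d=D]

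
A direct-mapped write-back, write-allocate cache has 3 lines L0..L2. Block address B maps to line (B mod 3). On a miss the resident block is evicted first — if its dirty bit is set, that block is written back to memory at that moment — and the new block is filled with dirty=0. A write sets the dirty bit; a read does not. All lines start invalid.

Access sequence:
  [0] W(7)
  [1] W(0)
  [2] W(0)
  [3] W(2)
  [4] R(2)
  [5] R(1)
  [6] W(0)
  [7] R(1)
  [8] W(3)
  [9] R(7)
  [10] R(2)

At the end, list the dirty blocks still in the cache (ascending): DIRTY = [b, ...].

DIRTY = [2, 3]

  0 | W B7 → L1 miss [D]
  1 | W B0 → L0 miss [D]
  2 | W B0 → L0 hit [D]
  3 | W B2 → L2 miss [D]
  4 | R B2 → L2 hit [D]
  5 | R B1 → L1 miss wb→B7 [-]
  6 | W B0 → L0 hit [D]
  7 | R B1 → L1 hit [-]
  8 | W B3 → L0 miss wb→B0 [D]
  9 | R B7 → L1 miss [-]
  10 | R B2 → L2 hit [D]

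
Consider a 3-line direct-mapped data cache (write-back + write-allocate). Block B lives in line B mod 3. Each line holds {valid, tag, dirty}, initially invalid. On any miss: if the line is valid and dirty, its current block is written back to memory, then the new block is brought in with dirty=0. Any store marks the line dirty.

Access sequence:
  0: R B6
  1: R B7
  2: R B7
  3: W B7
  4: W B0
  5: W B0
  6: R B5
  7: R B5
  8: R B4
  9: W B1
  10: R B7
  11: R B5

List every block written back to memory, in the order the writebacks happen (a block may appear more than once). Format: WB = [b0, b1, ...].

WB = [7, 1]

  0 | R B6 → L0 miss [-]
  1 | R B7 → L1 miss [-]
  2 | R B7 → L1 hit [-]
  3 | W B7 → L1 hit [D]
  4 | W B0 → L0 miss [D]
  5 | W B0 → L0 hit [D]
  6 | R B5 → L2 miss [-]
  7 | R B5 → L2 hit [-]
  8 | R B4 → L1 miss wb→B7 [-]
  9 | W B1 → L1 miss [D]
  10 | R B7 → L1 miss wb→B1 [-]
  11 | R B5 → L2 hit [-]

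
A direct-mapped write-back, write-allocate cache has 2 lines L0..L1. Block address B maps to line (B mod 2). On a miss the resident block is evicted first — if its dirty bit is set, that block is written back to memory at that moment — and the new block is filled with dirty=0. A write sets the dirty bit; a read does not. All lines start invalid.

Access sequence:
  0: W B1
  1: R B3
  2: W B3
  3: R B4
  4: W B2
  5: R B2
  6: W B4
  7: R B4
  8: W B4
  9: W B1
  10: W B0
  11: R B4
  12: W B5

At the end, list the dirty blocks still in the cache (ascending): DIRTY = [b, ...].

  0 | W B1 → L1 miss [D]
  1 | R B3 → L1 miss wb→B1 [-]
  2 | W B3 → L1 hit [D]
  3 | R B4 → L0 miss [-]
  4 | W B2 → L0 miss [D]
  5 | R B2 → L0 hit [D]
  6 | W B4 → L0 miss wb→B2 [D]
  7 | R B4 → L0 hit [D]
  8 | W B4 → L0 hit [D]
  9 | W B1 → L1 miss wb→B3 [D]
  10 | W B0 → L0 miss wb→B4 [D]
  11 | R B4 → L0 miss wb→B0 [-]
  12 | W B5 → L1 miss wb→B1 [D]

DIRTY = [5]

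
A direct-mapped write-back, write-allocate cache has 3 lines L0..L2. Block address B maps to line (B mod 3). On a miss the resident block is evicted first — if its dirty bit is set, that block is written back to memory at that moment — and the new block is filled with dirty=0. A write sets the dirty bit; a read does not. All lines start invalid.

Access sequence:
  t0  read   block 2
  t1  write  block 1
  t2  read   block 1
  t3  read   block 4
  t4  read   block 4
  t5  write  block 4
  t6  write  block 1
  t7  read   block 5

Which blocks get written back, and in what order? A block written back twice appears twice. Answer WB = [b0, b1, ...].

  0 | R B2 → L2 miss [-]
  1 | W B1 → L1 miss [D]
  2 | R B1 → L1 hit [D]
  3 | R B4 → L1 miss wb→B1 [-]
  4 | R B4 → L1 hit [-]
  5 | W B4 → L1 hit [D]
  6 | W B1 → L1 miss wb→B4 [D]
  7 | R B5 → L2 miss [-]

WB = [1, 4]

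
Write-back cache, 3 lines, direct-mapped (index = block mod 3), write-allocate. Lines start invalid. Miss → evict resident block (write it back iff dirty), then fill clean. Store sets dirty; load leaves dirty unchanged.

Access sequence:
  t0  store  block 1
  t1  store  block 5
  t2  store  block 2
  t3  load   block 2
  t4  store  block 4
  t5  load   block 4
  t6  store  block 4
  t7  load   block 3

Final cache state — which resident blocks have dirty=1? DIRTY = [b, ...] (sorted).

0: W B1 -> L1 miss  d=D]
1: W B5 -> L2 miss  d=D]
2: W B2 -> L2 miss wb->B5  d=D]
3: R B2 -> L2 hit  d=D]
4: W B4 -> L1 miss wb->B1  d=D]
5: R B4 -> L1 hit  d=D]
6: W B4 -> L1 hit  d=D]
7: R B3 -> L0 miss  d=-]

DIRTY = [2, 4]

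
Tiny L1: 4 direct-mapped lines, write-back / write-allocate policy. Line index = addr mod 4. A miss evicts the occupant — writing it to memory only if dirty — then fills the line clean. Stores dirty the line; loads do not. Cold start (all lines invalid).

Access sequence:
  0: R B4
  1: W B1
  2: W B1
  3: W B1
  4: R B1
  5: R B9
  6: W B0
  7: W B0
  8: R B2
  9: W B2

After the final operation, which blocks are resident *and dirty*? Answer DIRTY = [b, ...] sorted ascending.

DIRTY = [0, 2]

0: R B4 -> L0 miss  d=-]
1: W B1 -> L1 miss  d=D]
2: W B1 -> L1 hit  d=D]
3: W B1 -> L1 hit  d=D]
4: R B1 -> L1 hit  d=D]
5: R B9 -> L1 miss wb->B1  d=-]
6: W B0 -> L0 miss  d=D]
7: W B0 -> L0 hit  d=D]
8: R B2 -> L2 miss  d=-]
9: W B2 -> L2 hit  d=D]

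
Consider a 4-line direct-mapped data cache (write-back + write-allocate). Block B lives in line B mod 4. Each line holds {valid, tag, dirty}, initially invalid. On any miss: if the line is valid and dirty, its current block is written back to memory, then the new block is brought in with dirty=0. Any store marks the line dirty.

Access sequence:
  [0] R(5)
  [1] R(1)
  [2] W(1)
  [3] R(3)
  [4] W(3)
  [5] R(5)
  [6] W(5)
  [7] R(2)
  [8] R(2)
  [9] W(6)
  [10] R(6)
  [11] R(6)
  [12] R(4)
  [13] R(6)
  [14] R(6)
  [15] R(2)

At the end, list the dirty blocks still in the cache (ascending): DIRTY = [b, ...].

DIRTY = [3, 5]

0: R B5 → L1 miss [-]
1: R B1 → L1 miss [-]
2: W B1 → L1 hit [D]
3: R B3 → L3 miss [-]
4: W B3 → L3 hit [D]
5: R B5 → L1 miss wb→B1 [-]
6: W B5 → L1 hit [D]
7: R B2 → L2 miss [-]
8: R B2 → L2 hit [-]
9: W B6 → L2 miss [D]
10: R B6 → L2 hit [D]
11: R B6 → L2 hit [D]
12: R B4 → L0 miss [-]
13: R B6 → L2 hit [D]
14: R B6 → L2 hit [D]
15: R B2 → L2 miss wb→B6 [-]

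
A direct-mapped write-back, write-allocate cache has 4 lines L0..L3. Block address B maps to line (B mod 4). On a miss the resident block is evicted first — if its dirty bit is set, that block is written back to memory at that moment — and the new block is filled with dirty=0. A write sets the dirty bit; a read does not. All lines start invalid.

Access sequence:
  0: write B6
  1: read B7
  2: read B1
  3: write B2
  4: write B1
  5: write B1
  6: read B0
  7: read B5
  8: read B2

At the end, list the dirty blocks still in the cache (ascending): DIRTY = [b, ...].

0: W B6 → L2 miss [D]
1: R B7 → L3 miss [-]
2: R B1 → L1 miss [-]
3: W B2 → L2 miss wb→B6 [D]
4: W B1 → L1 hit [D]
5: W B1 → L1 hit [D]
6: R B0 → L0 miss [-]
7: R B5 → L1 miss wb→B1 [-]
8: R B2 → L2 hit [D]

DIRTY = [2]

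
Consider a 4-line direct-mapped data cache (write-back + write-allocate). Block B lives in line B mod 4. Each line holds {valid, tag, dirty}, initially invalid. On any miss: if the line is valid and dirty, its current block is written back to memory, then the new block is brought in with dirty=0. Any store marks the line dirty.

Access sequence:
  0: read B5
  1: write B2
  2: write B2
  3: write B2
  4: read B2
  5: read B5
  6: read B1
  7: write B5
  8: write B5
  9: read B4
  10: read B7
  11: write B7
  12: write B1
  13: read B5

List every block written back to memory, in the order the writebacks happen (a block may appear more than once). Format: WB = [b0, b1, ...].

0: R B5 -> L1 miss  d=-]
1: W B2 -> L2 miss  d=D]
2: W B2 -> L2 hit  d=D]
3: W B2 -> L2 hit  d=D]
4: R B2 -> L2 hit  d=D]
5: R B5 -> L1 hit  d=-]
6: R B1 -> L1 miss  d=-]
7: W B5 -> L1 miss  d=D]
8: W B5 -> L1 hit  d=D]
9: R B4 -> L0 miss  d=-]
10: R B7 -> L3 miss  d=-]
11: W B7 -> L3 hit  d=D]
12: W B1 -> L1 miss wb->B5  d=D]
13: R B5 -> L1 miss wb->B1  d=-]

WB = [5, 1]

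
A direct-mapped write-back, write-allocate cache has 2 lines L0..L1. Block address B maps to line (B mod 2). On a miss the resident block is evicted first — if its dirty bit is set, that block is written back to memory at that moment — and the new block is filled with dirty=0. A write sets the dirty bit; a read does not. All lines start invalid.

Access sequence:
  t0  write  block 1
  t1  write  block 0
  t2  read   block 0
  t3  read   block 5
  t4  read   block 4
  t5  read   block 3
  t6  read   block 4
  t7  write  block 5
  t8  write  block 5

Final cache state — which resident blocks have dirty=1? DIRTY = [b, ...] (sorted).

0: W B1 → L1 miss [D]
1: W B0 → L0 miss [D]
2: R B0 → L0 hit [D]
3: R B5 → L1 miss wb→B1 [-]
4: R B4 → L0 miss wb→B0 [-]
5: R B3 → L1 miss [-]
6: R B4 → L0 hit [-]
7: W B5 → L1 miss [D]
8: W B5 → L1 hit [D]

DIRTY = [5]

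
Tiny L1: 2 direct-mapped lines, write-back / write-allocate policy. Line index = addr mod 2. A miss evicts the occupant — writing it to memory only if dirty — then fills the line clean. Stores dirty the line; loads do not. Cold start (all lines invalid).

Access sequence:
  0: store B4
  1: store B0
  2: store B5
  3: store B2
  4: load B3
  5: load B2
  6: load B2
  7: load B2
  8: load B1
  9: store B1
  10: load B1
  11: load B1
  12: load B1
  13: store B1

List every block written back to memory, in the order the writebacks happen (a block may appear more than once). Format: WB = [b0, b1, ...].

0: W B4 -> L0 miss  d=D]
1: W B0 -> L0 miss wb->B4  d=D]
2: W B5 -> L1 miss  d=D]
3: W B2 -> L0 miss wb->B0  d=D]
4: R B3 -> L1 miss wb->B5  d=-]
5: R B2 -> L0 hit  d=D]
6: R B2 -> L0 hit  d=D]
7: R B2 -> L0 hit  d=D]
8: R B1 -> L1 miss  d=-]
9: W B1 -> L1 hit  d=D]
10: R B1 -> L1 hit  d=D]
11: R B1 -> L1 hit  d=D]
12: R B1 -> L1 hit  d=D]
13: W B1 -> L1 hit  d=D]

WB = [4, 0, 5]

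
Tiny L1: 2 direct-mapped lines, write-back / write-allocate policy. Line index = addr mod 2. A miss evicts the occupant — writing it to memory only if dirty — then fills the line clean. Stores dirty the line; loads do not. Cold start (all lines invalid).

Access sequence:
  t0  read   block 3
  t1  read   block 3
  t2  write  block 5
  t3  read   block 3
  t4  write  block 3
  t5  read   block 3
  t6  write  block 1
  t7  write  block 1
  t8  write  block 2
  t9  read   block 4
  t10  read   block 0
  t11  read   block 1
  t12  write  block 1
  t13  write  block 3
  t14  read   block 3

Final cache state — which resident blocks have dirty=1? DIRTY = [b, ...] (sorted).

DIRTY = [3]

0: R B3 → L1 miss [-]
1: R B3 → L1 hit [-]
2: W B5 → L1 miss [D]
3: R B3 → L1 miss wb→B5 [-]
4: W B3 → L1 hit [D]
5: R B3 → L1 hit [D]
6: W B1 → L1 miss wb→B3 [D]
7: W B1 → L1 hit [D]
8: W B2 → L0 miss [D]
9: R B4 → L0 miss wb→B2 [-]
10: R B0 → L0 miss [-]
11: R B1 → L1 hit [D]
12: W B1 → L1 hit [D]
13: W B3 → L1 miss wb→B1 [D]
14: R B3 → L1 hit [D]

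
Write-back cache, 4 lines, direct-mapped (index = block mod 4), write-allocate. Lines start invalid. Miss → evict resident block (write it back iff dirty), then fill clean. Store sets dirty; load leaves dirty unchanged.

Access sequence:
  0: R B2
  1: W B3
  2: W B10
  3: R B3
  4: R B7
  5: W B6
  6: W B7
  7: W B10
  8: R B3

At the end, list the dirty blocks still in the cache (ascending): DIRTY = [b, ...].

0: R B2 → L2 miss [-]
1: W B3 → L3 miss [D]
2: W B10 → L2 miss [D]
3: R B3 → L3 hit [D]
4: R B7 → L3 miss wb→B3 [-]
5: W B6 → L2 miss wb→B10 [D]
6: W B7 → L3 hit [D]
7: W B10 → L2 miss wb→B6 [D]
8: R B3 → L3 miss wb→B7 [-]

DIRTY = [10]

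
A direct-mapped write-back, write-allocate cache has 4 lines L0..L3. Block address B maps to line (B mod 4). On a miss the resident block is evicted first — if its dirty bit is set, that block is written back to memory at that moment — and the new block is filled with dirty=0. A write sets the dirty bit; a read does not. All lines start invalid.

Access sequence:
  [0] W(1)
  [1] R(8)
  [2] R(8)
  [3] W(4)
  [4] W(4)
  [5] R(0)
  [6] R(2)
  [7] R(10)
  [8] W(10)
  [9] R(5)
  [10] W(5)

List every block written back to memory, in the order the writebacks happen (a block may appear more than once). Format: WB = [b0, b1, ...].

WB = [4, 1]

0: W B1 -> L1 miss  d=D]
1: R B8 -> L0 miss  d=-]
2: R B8 -> L0 hit  d=-]
3: W B4 -> L0 miss  d=D]
4: W B4 -> L0 hit  d=D]
5: R B0 -> L0 miss wb->B4  d=-]
6: R B2 -> L2 miss  d=-]
7: R B10 -> L2 miss  d=-]
8: W B10 -> L2 hit  d=D]
9: R B5 -> L1 miss wb->B1  d=-]
10: W B5 -> L1 hit  d=D]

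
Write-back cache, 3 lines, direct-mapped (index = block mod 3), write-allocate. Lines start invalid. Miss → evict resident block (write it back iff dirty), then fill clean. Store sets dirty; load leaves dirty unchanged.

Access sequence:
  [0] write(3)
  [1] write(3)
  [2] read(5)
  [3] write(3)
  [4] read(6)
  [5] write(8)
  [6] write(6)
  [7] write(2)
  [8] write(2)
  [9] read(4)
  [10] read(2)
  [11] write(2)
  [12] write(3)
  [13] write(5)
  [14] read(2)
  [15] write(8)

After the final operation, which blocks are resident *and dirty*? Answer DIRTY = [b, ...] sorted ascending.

DIRTY = [3, 8]

0: W B3 → L0 miss [D]
1: W B3 → L0 hit [D]
2: R B5 → L2 miss [-]
3: W B3 → L0 hit [D]
4: R B6 → L0 miss wb→B3 [-]
5: W B8 → L2 miss [D]
6: W B6 → L0 hit [D]
7: W B2 → L2 miss wb→B8 [D]
8: W B2 → L2 hit [D]
9: R B4 → L1 miss [-]
10: R B2 → L2 hit [D]
11: W B2 → L2 hit [D]
12: W B3 → L0 miss wb→B6 [D]
13: W B5 → L2 miss wb→B2 [D]
14: R B2 → L2 miss wb→B5 [-]
15: W B8 → L2 miss [D]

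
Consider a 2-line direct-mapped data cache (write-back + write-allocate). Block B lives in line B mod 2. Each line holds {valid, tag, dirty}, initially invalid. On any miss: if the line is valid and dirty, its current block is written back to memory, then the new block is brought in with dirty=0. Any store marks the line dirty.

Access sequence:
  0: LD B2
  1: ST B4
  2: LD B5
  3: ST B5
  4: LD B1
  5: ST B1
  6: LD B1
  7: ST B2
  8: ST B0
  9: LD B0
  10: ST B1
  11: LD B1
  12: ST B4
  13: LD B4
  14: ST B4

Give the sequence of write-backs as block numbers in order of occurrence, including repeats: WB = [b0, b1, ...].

WB = [5, 4, 2, 0]

  0 | R B2 → L0 miss [-]
  1 | W B4 → L0 miss [D]
  2 | R B5 → L1 miss [-]
  3 | W B5 → L1 hit [D]
  4 | R B1 → L1 miss wb→B5 [-]
  5 | W B1 → L1 hit [D]
  6 | R B1 → L1 hit [D]
  7 | W B2 → L0 miss wb→B4 [D]
  8 | W B0 → L0 miss wb→B2 [D]
  9 | R B0 → L0 hit [D]
  10 | W B1 → L1 hit [D]
  11 | R B1 → L1 hit [D]
  12 | W B4 → L0 miss wb→B0 [D]
  13 | R B4 → L0 hit [D]
  14 | W B4 → L0 hit [D]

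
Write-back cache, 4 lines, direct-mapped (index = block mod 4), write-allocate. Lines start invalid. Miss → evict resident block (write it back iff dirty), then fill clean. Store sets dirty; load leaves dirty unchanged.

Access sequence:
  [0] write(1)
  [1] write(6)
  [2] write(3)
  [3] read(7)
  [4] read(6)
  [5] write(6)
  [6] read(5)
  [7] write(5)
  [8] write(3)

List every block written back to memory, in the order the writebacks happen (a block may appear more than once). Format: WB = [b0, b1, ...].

WB = [3, 1]

0: W B1 -> L1 miss  d=D]
1: W B6 -> L2 miss  d=D]
2: W B3 -> L3 miss  d=D]
3: R B7 -> L3 miss wb->B3  d=-]
4: R B6 -> L2 hit  d=D]
5: W B6 -> L2 hit  d=D]
6: R B5 -> L1 miss wb->B1  d=-]
7: W B5 -> L1 hit  d=D]
8: W B3 -> L3 miss  d=D]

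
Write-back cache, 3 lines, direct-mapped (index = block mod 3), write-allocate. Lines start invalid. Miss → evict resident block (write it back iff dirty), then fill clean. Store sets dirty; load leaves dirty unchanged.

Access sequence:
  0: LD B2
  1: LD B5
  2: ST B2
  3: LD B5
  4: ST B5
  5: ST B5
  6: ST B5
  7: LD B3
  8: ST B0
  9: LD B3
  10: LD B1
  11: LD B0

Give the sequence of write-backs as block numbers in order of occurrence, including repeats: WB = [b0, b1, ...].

WB = [2, 0]

0: R B2 → L2 miss [-]
1: R B5 → L2 miss [-]
2: W B2 → L2 miss [D]
3: R B5 → L2 miss wb→B2 [-]
4: W B5 → L2 hit [D]
5: W B5 → L2 hit [D]
6: W B5 → L2 hit [D]
7: R B3 → L0 miss [-]
8: W B0 → L0 miss [D]
9: R B3 → L0 miss wb→B0 [-]
10: R B1 → L1 miss [-]
11: R B0 → L0 miss [-]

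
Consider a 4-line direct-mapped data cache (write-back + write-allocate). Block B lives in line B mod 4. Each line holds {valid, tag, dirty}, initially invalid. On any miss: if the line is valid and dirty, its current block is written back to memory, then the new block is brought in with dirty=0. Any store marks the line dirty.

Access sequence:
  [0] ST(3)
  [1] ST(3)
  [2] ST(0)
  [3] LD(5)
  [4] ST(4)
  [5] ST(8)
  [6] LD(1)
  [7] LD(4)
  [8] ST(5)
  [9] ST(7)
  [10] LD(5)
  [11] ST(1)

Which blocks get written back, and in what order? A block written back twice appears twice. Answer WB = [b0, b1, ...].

0: W B3 → L3 miss [D]
1: W B3 → L3 hit [D]
2: W B0 → L0 miss [D]
3: R B5 → L1 miss [-]
4: W B4 → L0 miss wb→B0 [D]
5: W B8 → L0 miss wb→B4 [D]
6: R B1 → L1 miss [-]
7: R B4 → L0 miss wb→B8 [-]
8: W B5 → L1 miss [D]
9: W B7 → L3 miss wb→B3 [D]
10: R B5 → L1 hit [D]
11: W B1 → L1 miss wb→B5 [D]

WB = [0, 4, 8, 3, 5]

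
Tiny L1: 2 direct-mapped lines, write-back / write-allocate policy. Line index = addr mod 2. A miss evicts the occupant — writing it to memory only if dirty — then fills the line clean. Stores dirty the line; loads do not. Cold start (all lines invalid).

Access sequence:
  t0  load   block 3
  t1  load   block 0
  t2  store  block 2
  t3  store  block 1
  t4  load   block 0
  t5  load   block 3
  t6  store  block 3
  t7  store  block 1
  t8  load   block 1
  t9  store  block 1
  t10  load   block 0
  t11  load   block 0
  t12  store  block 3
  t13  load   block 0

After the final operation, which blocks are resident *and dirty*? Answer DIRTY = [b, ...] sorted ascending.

0: R B3 -> L1 miss  d=-]
1: R B0 -> L0 miss  d=-]
2: W B2 -> L0 miss  d=D]
3: W B1 -> L1 miss  d=D]
4: R B0 -> L0 miss wb->B2  d=-]
5: R B3 -> L1 miss wb->B1  d=-]
6: W B3 -> L1 hit  d=D]
7: W B1 -> L1 miss wb->B3  d=D]
8: R B1 -> L1 hit  d=D]
9: W B1 -> L1 hit  d=D]
10: R B0 -> L0 hit  d=-]
11: R B0 -> L0 hit  d=-]
12: W B3 -> L1 miss wb->B1  d=D]
13: R B0 -> L0 hit  d=-]

DIRTY = [3]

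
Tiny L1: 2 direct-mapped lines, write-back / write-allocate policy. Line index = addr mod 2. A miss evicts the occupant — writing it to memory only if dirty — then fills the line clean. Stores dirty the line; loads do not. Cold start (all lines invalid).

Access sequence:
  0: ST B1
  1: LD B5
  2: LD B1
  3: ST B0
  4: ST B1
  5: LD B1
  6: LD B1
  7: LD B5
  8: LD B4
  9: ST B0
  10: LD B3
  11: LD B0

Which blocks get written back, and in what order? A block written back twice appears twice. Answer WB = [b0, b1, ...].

WB = [1, 1, 0]

0: W B1 → L1 miss [D]
1: R B5 → L1 miss wb→B1 [-]
2: R B1 → L1 miss [-]
3: W B0 → L0 miss [D]
4: W B1 → L1 hit [D]
5: R B1 → L1 hit [D]
6: R B1 → L1 hit [D]
7: R B5 → L1 miss wb→B1 [-]
8: R B4 → L0 miss wb→B0 [-]
9: W B0 → L0 miss [D]
10: R B3 → L1 miss [-]
11: R B0 → L0 hit [D]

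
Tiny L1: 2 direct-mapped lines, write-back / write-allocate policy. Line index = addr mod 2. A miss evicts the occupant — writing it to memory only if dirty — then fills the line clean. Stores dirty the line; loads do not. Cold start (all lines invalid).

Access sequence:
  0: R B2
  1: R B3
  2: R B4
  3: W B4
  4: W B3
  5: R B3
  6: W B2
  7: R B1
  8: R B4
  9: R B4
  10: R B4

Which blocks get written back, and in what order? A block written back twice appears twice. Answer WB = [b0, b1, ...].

  0 | R B2 → L0 miss [-]
  1 | R B3 → L1 miss [-]
  2 | R B4 → L0 miss [-]
  3 | W B4 → L0 hit [D]
  4 | W B3 → L1 hit [D]
  5 | R B3 → L1 hit [D]
  6 | W B2 → L0 miss wb→B4 [D]
  7 | R B1 → L1 miss wb→B3 [-]
  8 | R B4 → L0 miss wb→B2 [-]
  9 | R B4 → L0 hit [-]
  10 | R B4 → L0 hit [-]

WB = [4, 3, 2]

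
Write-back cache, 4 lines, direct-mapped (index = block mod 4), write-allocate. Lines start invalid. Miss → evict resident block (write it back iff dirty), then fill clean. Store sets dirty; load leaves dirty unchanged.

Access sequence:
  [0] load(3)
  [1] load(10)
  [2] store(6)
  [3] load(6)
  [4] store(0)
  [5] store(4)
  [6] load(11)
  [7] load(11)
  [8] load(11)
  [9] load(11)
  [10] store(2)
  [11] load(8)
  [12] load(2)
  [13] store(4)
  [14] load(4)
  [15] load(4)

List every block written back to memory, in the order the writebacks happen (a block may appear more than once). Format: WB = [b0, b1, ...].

WB = [0, 6, 4]

0: R B3 -> L3 miss  d=-]
1: R B10 -> L2 miss  d=-]
2: W B6 -> L2 miss  d=D]
3: R B6 -> L2 hit  d=D]
4: W B0 -> L0 miss  d=D]
5: W B4 -> L0 miss wb->B0  d=D]
6: R B11 -> L3 miss  d=-]
7: R B11 -> L3 hit  d=-]
8: R B11 -> L3 hit  d=-]
9: R B11 -> L3 hit  d=-]
10: W B2 -> L2 miss wb->B6  d=D]
11: R B8 -> L0 miss wb->B4  d=-]
12: R B2 -> L2 hit  d=D]
13: W B4 -> L0 miss  d=D]
14: R B4 -> L0 hit  d=D]
15: R B4 -> L0 hit  d=D]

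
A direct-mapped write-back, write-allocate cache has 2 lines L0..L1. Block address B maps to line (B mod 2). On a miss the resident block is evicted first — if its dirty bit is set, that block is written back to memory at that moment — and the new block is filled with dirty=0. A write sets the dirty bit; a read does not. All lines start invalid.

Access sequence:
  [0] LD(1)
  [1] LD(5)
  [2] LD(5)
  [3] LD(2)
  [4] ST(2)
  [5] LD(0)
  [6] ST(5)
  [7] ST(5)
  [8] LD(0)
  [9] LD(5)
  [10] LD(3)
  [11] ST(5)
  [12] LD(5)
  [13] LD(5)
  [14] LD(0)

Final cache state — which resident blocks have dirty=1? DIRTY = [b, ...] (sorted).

DIRTY = [5]

0: R B1 -> L1 miss  d=-]
1: R B5 -> L1 miss  d=-]
2: R B5 -> L1 hit  d=-]
3: R B2 -> L0 miss  d=-]
4: W B2 -> L0 hit  d=D]
5: R B0 -> L0 miss wb->B2  d=-]
6: W B5 -> L1 hit  d=D]
7: W B5 -> L1 hit  d=D]
8: R B0 -> L0 hit  d=-]
9: R B5 -> L1 hit  d=D]
10: R B3 -> L1 miss wb->B5  d=-]
11: W B5 -> L1 miss  d=D]
12: R B5 -> L1 hit  d=D]
13: R B5 -> L1 hit  d=D]
14: R B0 -> L0 hit  d=-]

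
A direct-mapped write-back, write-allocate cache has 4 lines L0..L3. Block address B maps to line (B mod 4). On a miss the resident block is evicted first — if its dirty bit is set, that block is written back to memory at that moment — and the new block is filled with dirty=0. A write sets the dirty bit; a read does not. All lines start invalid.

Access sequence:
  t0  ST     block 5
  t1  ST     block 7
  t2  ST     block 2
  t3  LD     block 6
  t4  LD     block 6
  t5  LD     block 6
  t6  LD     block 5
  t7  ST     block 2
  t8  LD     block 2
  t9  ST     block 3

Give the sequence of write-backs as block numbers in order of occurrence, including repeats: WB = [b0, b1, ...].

WB = [2, 7]

0: W B5 → L1 miss [D]
1: W B7 → L3 miss [D]
2: W B2 → L2 miss [D]
3: R B6 → L2 miss wb→B2 [-]
4: R B6 → L2 hit [-]
5: R B6 → L2 hit [-]
6: R B5 → L1 hit [D]
7: W B2 → L2 miss [D]
8: R B2 → L2 hit [D]
9: W B3 → L3 miss wb→B7 [D]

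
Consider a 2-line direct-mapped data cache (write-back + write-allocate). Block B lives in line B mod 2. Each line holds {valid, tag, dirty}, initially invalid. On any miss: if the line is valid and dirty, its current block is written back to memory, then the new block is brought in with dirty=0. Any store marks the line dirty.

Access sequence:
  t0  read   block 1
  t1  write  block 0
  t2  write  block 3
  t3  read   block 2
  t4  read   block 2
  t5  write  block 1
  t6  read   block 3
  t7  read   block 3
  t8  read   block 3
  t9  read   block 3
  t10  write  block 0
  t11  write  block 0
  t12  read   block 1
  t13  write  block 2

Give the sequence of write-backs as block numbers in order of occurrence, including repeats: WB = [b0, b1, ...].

WB = [0, 3, 1, 0]

  0 | R B1 → L1 miss [-]
  1 | W B0 → L0 miss [D]
  2 | W B3 → L1 miss [D]
  3 | R B2 → L0 miss wb→B0 [-]
  4 | R B2 → L0 hit [-]
  5 | W B1 → L1 miss wb→B3 [D]
  6 | R B3 → L1 miss wb→B1 [-]
  7 | R B3 → L1 hit [-]
  8 | R B3 → L1 hit [-]
  9 | R B3 → L1 hit [-]
  10 | W B0 → L0 miss [D]
  11 | W B0 → L0 hit [D]
  12 | R B1 → L1 miss [-]
  13 | W B2 → L0 miss wb→B0 [D]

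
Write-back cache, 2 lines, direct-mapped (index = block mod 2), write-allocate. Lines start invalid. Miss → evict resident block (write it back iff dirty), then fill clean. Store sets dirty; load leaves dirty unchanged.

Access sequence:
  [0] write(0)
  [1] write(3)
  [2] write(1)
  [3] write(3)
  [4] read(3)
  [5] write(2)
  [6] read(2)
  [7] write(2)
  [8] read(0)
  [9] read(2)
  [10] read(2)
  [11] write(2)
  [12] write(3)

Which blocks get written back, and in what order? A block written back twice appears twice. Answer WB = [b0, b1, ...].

WB = [3, 1, 0, 2]

0: W B0 → L0 miss [D]
1: W B3 → L1 miss [D]
2: W B1 → L1 miss wb→B3 [D]
3: W B3 → L1 miss wb→B1 [D]
4: R B3 → L1 hit [D]
5: W B2 → L0 miss wb→B0 [D]
6: R B2 → L0 hit [D]
7: W B2 → L0 hit [D]
8: R B0 → L0 miss wb→B2 [-]
9: R B2 → L0 miss [-]
10: R B2 → L0 hit [-]
11: W B2 → L0 hit [D]
12: W B3 → L1 hit [D]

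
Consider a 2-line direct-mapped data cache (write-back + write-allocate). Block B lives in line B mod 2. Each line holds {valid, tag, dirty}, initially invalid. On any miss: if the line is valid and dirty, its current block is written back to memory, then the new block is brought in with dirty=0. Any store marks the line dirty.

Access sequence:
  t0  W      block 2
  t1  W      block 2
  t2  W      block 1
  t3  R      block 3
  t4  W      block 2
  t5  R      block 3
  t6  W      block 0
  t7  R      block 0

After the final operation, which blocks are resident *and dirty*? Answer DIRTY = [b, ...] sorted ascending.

0: W B2 -> L0 miss  d=D]
1: W B2 -> L0 hit  d=D]
2: W B1 -> L1 miss  d=D]
3: R B3 -> L1 miss wb->B1  d=-]
4: W B2 -> L0 hit  d=D]
5: R B3 -> L1 hit  d=-]
6: W B0 -> L0 miss wb->B2  d=D]
7: R B0 -> L0 hit  d=D]

DIRTY = [0]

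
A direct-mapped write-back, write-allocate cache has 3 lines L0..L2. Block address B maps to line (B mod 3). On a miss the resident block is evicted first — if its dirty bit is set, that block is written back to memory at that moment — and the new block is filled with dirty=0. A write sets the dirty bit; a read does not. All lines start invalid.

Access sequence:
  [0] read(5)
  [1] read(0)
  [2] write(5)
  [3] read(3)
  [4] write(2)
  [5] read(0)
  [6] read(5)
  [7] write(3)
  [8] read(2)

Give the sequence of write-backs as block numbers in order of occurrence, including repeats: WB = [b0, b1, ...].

WB = [5, 2]

0: R B5 → L2 miss [-]
1: R B0 → L0 miss [-]
2: W B5 → L2 hit [D]
3: R B3 → L0 miss [-]
4: W B2 → L2 miss wb→B5 [D]
5: R B0 → L0 miss [-]
6: R B5 → L2 miss wb→B2 [-]
7: W B3 → L0 miss [D]
8: R B2 → L2 miss [-]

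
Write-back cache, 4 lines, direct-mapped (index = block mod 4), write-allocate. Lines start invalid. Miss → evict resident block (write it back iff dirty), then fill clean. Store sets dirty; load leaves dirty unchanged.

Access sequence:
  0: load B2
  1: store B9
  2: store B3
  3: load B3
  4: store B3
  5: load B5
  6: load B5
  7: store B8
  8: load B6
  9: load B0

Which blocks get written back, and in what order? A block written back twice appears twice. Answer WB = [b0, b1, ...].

0: R B2 → L2 miss [-]
1: W B9 → L1 miss [D]
2: W B3 → L3 miss [D]
3: R B3 → L3 hit [D]
4: W B3 → L3 hit [D]
5: R B5 → L1 miss wb→B9 [-]
6: R B5 → L1 hit [-]
7: W B8 → L0 miss [D]
8: R B6 → L2 miss [-]
9: R B0 → L0 miss wb→B8 [-]

WB = [9, 8]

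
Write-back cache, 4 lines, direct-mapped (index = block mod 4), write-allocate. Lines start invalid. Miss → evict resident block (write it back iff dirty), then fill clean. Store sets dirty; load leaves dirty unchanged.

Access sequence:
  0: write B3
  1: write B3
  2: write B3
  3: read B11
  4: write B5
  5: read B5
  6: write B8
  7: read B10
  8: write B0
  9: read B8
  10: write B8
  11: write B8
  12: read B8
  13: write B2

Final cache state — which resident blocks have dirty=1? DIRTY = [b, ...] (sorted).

DIRTY = [2, 5, 8]

0: W B3 → L3 miss [D]
1: W B3 → L3 hit [D]
2: W B3 → L3 hit [D]
3: R B11 → L3 miss wb→B3 [-]
4: W B5 → L1 miss [D]
5: R B5 → L1 hit [D]
6: W B8 → L0 miss [D]
7: R B10 → L2 miss [-]
8: W B0 → L0 miss wb→B8 [D]
9: R B8 → L0 miss wb→B0 [-]
10: W B8 → L0 hit [D]
11: W B8 → L0 hit [D]
12: R B8 → L0 hit [D]
13: W B2 → L2 miss [D]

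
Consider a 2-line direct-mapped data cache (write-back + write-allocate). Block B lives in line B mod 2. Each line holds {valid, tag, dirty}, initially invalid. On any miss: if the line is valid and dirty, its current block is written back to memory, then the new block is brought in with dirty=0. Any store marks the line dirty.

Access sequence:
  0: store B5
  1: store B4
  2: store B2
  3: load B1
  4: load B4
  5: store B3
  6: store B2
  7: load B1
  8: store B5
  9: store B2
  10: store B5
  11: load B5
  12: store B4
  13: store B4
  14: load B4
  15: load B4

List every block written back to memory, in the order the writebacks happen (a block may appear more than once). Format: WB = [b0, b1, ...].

0: W B5 → L1 miss [D]
1: W B4 → L0 miss [D]
2: W B2 → L0 miss wb→B4 [D]
3: R B1 → L1 miss wb→B5 [-]
4: R B4 → L0 miss wb→B2 [-]
5: W B3 → L1 miss [D]
6: W B2 → L0 miss [D]
7: R B1 → L1 miss wb→B3 [-]
8: W B5 → L1 miss [D]
9: W B2 → L0 hit [D]
10: W B5 → L1 hit [D]
11: R B5 → L1 hit [D]
12: W B4 → L0 miss wb→B2 [D]
13: W B4 → L0 hit [D]
14: R B4 → L0 hit [D]
15: R B4 → L0 hit [D]

WB = [4, 5, 2, 3, 2]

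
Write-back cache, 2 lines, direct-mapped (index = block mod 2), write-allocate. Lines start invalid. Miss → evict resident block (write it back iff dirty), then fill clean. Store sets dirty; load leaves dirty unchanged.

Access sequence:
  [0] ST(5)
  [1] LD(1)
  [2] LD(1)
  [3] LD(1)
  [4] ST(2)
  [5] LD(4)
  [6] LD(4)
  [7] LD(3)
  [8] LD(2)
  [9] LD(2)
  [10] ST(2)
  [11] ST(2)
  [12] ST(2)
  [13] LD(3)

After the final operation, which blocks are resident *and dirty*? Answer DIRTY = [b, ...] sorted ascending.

  0 | W B5 → L1 miss [D]
  1 | R B1 → L1 miss wb→B5 [-]
  2 | R B1 → L1 hit [-]
  3 | R B1 → L1 hit [-]
  4 | W B2 → L0 miss [D]
  5 | R B4 → L0 miss wb→B2 [-]
  6 | R B4 → L0 hit [-]
  7 | R B3 → L1 miss [-]
  8 | R B2 → L0 miss [-]
  9 | R B2 → L0 hit [-]
  10 | W B2 → L0 hit [D]
  11 | W B2 → L0 hit [D]
  12 | W B2 → L0 hit [D]
  13 | R B3 → L1 hit [-]

DIRTY = [2]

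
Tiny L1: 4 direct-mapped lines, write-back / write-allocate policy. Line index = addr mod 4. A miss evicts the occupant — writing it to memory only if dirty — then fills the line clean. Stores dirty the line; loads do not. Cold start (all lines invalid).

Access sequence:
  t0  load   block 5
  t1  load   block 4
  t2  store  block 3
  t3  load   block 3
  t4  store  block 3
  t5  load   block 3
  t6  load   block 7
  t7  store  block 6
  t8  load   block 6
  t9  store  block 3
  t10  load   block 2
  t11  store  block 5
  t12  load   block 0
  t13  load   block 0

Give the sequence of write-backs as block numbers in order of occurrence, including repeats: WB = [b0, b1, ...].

WB = [3, 6]

  0 | R B5 → L1 miss [-]
  1 | R B4 → L0 miss [-]
  2 | W B3 → L3 miss [D]
  3 | R B3 → L3 hit [D]
  4 | W B3 → L3 hit [D]
  5 | R B3 → L3 hit [D]
  6 | R B7 → L3 miss wb→B3 [-]
  7 | W B6 → L2 miss [D]
  8 | R B6 → L2 hit [D]
  9 | W B3 → L3 miss [D]
  10 | R B2 → L2 miss wb→B6 [-]
  11 | W B5 → L1 hit [D]
  12 | R B0 → L0 miss [-]
  13 | R B0 → L0 hit [-]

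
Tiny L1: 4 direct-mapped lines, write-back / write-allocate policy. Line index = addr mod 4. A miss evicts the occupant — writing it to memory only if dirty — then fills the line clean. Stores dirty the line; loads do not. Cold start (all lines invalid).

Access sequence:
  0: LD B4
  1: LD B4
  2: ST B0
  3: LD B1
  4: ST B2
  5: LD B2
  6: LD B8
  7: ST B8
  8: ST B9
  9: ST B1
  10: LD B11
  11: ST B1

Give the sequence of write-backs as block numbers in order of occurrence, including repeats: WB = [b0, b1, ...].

WB = [0, 9]

0: R B4 -> L0 miss  d=-]
1: R B4 -> L0 hit  d=-]
2: W B0 -> L0 miss  d=D]
3: R B1 -> L1 miss  d=-]
4: W B2 -> L2 miss  d=D]
5: R B2 -> L2 hit  d=D]
6: R B8 -> L0 miss wb->B0  d=-]
7: W B8 -> L0 hit  d=D]
8: W B9 -> L1 miss  d=D]
9: W B1 -> L1 miss wb->B9  d=D]
10: R B11 -> L3 miss  d=-]
11: W B1 -> L1 hit  d=D]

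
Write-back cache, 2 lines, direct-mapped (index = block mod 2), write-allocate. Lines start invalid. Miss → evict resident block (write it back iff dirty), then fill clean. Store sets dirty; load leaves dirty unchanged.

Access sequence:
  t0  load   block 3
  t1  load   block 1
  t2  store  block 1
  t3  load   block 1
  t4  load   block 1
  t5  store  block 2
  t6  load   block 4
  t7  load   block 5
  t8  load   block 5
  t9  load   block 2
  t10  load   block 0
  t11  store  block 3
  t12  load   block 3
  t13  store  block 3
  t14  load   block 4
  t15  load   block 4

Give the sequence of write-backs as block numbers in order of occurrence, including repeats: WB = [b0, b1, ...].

WB = [2, 1]

  0 | R B3 → L1 miss [-]
  1 | R B1 → L1 miss [-]
  2 | W B1 → L1 hit [D]
  3 | R B1 → L1 hit [D]
  4 | R B1 → L1 hit [D]
  5 | W B2 → L0 miss [D]
  6 | R B4 → L0 miss wb→B2 [-]
  7 | R B5 → L1 miss wb→B1 [-]
  8 | R B5 → L1 hit [-]
  9 | R B2 → L0 miss [-]
  10 | R B0 → L0 miss [-]
  11 | W B3 → L1 miss [D]
  12 | R B3 → L1 hit [D]
  13 | W B3 → L1 hit [D]
  14 | R B4 → L0 miss [-]
  15 | R B4 → L0 hit [-]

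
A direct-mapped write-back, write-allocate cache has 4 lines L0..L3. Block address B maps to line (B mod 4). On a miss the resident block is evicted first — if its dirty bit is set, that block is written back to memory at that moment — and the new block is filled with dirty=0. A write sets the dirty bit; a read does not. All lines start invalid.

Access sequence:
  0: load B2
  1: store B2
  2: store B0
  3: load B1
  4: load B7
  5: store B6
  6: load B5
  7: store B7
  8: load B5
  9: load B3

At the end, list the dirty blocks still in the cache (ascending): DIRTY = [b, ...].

DIRTY = [0, 6]

0: R B2 -> L2 miss  d=-]
1: W B2 -> L2 hit  d=D]
2: W B0 -> L0 miss  d=D]
3: R B1 -> L1 miss  d=-]
4: R B7 -> L3 miss  d=-]
5: W B6 -> L2 miss wb->B2  d=D]
6: R B5 -> L1 miss  d=-]
7: W B7 -> L3 hit  d=D]
8: R B5 -> L1 hit  d=-]
9: R B3 -> L3 miss wb->B7  d=-]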